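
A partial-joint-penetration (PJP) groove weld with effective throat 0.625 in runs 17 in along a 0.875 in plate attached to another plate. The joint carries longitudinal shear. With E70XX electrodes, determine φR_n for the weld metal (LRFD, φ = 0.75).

φR_n ≈ 335 kip

E70XX → F_EXX = 70 ksi.
Effective throat (given) t_e = 0.625 in.
A_we = 0.625 × 17 = 10.62 in².
F_nw = 0.6 F_EXX = 42 ksi.
φR_n = 0.75 × 42 × 10.62 = 334.7 kip.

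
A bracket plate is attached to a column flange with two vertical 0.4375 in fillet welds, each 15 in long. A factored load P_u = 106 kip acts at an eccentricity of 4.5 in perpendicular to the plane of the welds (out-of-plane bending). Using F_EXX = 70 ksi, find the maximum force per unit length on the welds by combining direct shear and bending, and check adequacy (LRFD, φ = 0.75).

L_w = 2 × 15 = 30 in; section modulus (unit throat) S = 2 × L²/6 = 75 in².
Direct shear f_v = P/L_w = 106/30 = 3.533 kip/in.
Moment M = P × e = 106 × 4.5 = 477 kip·in; bending f_b = M/S = 6.36 kip/in.
f_max = √(f_v² + f_b²) = √(3.533² + 6.36²) = 7.276 kip/in.
φr_n = 0.75 × 0.6 × 70 × (0.707 × 0.4375) = 9.743 kip/in → adequate.

f_max ≈ 7.28 kip/in; adequate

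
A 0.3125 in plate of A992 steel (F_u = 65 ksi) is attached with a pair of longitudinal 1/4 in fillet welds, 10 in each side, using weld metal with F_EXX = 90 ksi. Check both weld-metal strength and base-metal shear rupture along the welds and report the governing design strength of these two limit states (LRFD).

φR_n ≈ 143 kips (weld metal governs)

t_e = 0.707 × 0.25 = 0.1767 in; L = 20 in.
Weld metal: φR_n = 0.75 × 0.6 × 90 × 0.1767 × 20 = 143.2 kips.
Base metal (shear rupture): φR_n = 0.75 × 0.6 × 65 × 0.3125 × 20 = 182.8 kips.
Governing: weld metal.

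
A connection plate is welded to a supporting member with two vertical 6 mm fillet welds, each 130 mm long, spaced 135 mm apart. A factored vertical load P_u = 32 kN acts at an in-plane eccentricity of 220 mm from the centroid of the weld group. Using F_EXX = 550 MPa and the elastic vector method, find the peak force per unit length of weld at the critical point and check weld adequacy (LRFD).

Total weld length L_w = 260 mm. Treat welds as unit-width lines.
Polar moment about centroid: J = 2[d³/12 + d(b/2)²] = 2[130³/12 + 130×67.5²] = 1551000 mm³.
Direct shear f_v = P/L_w = 32×10³ / 260 = 123.1 N/mm (vertical).
Torsion M = P·e = 32×10³ × 220 = 7040000 N·mm.
Critical point at (x, y) = (67.5, 65) from centroid. f_tx = M·y/J = 295.1 N/mm; f_ty = M·x/J = 306.4 N/mm.
Resultant f_max = √[f_tx² + (f_v + f_ty)²] = √[295.1² + (123.1 + 306.4)²] = 521.1 N/mm.
Capacity per unit length: φr_n = 0.75 × 0.6 × 550 × (0.707 × 6) = 1050 N/mm.
521.1 ≤ 1050 → adequate.

f_max ≈ 521 N/mm; adequate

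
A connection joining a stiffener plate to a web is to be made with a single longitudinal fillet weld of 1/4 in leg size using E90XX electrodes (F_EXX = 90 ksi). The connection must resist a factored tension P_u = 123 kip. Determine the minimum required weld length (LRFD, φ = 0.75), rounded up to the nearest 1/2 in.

L = 17.5 in

Throat t_e = 0.707 × 0.25 = 0.1767 in.
φr_n = 0.75 × 0.6 × 90 × 0.1767 = 7.158 kip/in.
L_req = P_u / φr_n = 123 / 7.158 = 17.18 in total.
Round up → use L = 17.5 in.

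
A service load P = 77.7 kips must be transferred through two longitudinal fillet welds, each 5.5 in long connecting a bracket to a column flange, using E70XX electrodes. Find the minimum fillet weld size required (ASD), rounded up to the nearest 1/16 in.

E70XX → F_EXX = 70 ksi.
Total weld length L = 11 in.
Required throat t_e = P × Ω / (0.6 F_EXX × L) = 77.7 × 2.0 / (0.6 × 70 × 11) = 0.3364 in.
Required leg w = t_e / 0.707 = 0.4758 in → use 1/2 in.

w = 1/2 in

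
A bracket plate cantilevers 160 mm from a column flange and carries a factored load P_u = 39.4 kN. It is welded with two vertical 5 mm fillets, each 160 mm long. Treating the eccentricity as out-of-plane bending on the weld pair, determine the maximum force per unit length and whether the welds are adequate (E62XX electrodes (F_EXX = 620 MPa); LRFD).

f_max ≈ 749 N/mm; adequate

L_w = 2 × 160 = 320 mm; section modulus (unit throat) S = 2 × L²/6 = 8533 mm².
Direct shear f_v = P/L_w = 39.4×10³/320 = 123.1 N/mm.
Moment M = P × e = 39.4×10³ × 160 = 6304000 N·mm; bending f_b = M/S = 738.8 N/mm.
f_max = √(f_v² + f_b²) = √(123.1² + 738.8²) = 748.9 N/mm.
φr_n = 0.75 × 0.6 × 620 × (0.707 × 5) = 986.3 N/mm → adequate.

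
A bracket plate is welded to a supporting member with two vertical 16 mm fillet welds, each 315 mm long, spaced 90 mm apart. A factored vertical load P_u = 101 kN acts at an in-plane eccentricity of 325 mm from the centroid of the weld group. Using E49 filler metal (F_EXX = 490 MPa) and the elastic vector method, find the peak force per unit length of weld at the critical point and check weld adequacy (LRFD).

f_max ≈ 887 N/mm; adequate

Total weld length L_w = 630 mm. Treat welds as unit-width lines.
Polar moment about centroid: J = 2[d³/12 + d(b/2)²] = 2[315³/12 + 315×45²] = 6485000 mm³.
Direct shear f_v = P/L_w = 101×10³ / 630 = 160.3 N/mm (vertical).
Torsion M = P·e = 101×10³ × 325 = 32825000 N·mm.
Critical point at (x, y) = (45, 157.5) from centroid. f_tx = M·y/J = 797.2 N/mm; f_ty = M·x/J = 227.8 N/mm.
Resultant f_max = √[f_tx² + (f_v + f_ty)²] = √[797.2² + (160.3 + 227.8)²] = 886.7 N/mm.
Capacity per unit length: φr_n = 0.75 × 0.6 × 490 × (0.707 × 16) = 2494 N/mm.
886.7 ≤ 2494 → adequate.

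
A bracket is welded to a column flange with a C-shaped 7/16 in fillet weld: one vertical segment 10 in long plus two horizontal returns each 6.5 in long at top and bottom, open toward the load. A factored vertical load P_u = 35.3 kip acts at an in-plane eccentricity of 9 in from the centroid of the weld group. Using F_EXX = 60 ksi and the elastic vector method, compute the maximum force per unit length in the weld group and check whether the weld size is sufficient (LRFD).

Total weld length L_w = 23 in. Treat welds as unit-width lines.
Centroid: x̄ = 2×6.5×3.25 / 23 = 1.837 in from the vertical weld.
Polar moment about centroid: J = I_x + I_y = [10³/12 + 2×6.5×5²] + [10×1.837² + 2(6.5³/12 + 6.5×1.413²)] = 513.8 in³.
Direct shear f_v = P/L_w = 35.3 / 23 = 1.535 kip/in (vertical).
Torsion M = P·e = 35.3 × 9 = 317.7 kip·in.
Critical point at (x, y) = (4.663, 5) from centroid. f_tx = M·y/J = 3.092 kip/in; f_ty = M·x/J = 2.883 kip/in.
Resultant f_max = √[f_tx² + (f_v + f_ty)²] = √[3.092² + (1.535 + 2.883)²] = 5.392 kip/in.
Capacity per unit length: φr_n = 0.75 × 0.6 × 60 × (0.707 × 0.4375) = 8.351 kip/in.
5.392 ≤ 8.351 → adequate.

f_max ≈ 5.39 kip/in; adequate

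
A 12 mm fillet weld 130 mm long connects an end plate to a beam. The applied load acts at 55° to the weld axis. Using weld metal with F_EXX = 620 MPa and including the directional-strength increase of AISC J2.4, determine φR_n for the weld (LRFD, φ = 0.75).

t_e = 0.707 × 12 = 8.484 mm; A_we = 8.484 × 130 = 1103 mm².
Directional factor: 1.0 + 0.5 sin^1.5(55°) = 1.371.
F_nw = 0.6 × 620 × 1.371 = 509.9 MPa.
φR_n = 0.75 × 509.9 × 1103 × 10⁻³ = 421.8 kN.

φR_n ≈ 422 kN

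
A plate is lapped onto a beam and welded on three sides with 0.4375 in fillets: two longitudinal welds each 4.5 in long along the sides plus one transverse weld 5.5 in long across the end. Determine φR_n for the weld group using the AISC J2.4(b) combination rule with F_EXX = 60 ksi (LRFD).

t_e = 0.707 × 0.4375 = 0.3093 in.
R_nwl = 0.6 × 60 × 0.3093 × 9 = 100.2 kip (longitudinal, 2 welds).
R_nwt = 0.6 × 60 × 0.3093 × 5.5 = 61.24 kip (transverse, base value).
(i) R_nwl + R_nwt = 161.5 kip; (ii) 0.85 R_nwl + 1.5 R_nwt = 177.1 kip.
R_n = max = 177.1 kip [governs: (ii)]; φR_n = 132.8 kip.

φR_n ≈ 133 kip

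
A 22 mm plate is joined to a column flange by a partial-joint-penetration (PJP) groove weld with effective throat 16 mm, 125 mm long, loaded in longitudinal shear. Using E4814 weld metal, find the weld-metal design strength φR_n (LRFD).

E48XX → F_EXX = 480 MPa.
Effective throat (given) t_e = 16 mm.
A_we = 16 × 125 = 2000 mm².
F_nw = 0.6 F_EXX = 288 MPa.
φR_n = 0.75 × 288 × 2000 × 10⁻³ = 432 kN.

φR_n ≈ 432 kN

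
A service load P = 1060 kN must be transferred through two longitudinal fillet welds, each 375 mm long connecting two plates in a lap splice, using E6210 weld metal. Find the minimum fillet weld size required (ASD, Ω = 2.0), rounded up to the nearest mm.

E62XX → F_EXX = 620 MPa.
Total weld length L = 750 mm.
Required throat t_e = P × Ω / (0.6 F_EXX × L) = 1060 × 2.0 / (0.6 × 620 × 750 × 10⁻³) = 7.599 mm.
Required leg w = t_e / 0.707 = 10.75 mm → use 11 mm.

w = 11 mm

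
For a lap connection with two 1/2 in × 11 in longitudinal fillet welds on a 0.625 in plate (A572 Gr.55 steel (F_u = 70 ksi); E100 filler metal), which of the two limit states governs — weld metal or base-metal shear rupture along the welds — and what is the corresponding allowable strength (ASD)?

R_n/Ω ≈ 233 kips (weld metal governs)

E100XX → F_EXX = 100 ksi.
t_e = 0.707 × 0.5 = 0.3535 in; L = 22 in.
Weld metal: R_n/Ω = (1/2.0) × 0.6 × 100 × 0.3535 × 22 = 233.3 kips.
Base metal (shear rupture): R_n/Ω = (1/2.0) × 0.6 × 70 × 0.625 × 22 = 288.8 kips.
Governing: weld metal.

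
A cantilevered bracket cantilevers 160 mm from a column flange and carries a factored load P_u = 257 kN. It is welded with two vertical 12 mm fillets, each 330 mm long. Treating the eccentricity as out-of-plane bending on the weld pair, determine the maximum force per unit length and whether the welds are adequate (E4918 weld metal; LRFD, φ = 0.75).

E49XX → F_EXX = 490 MPa.
L_w = 2 × 330 = 660 mm; section modulus (unit throat) S = 2 × L²/6 = 36300 mm².
Direct shear f_v = P/L_w = 257×10³/660 = 389.4 N/mm.
Moment M = P × e = 257×10³ × 160 = 41120000 N·mm; bending f_b = M/S = 1133 N/mm.
f_max = √(f_v² + f_b²) = √(389.4² + 1133²) = 1198 N/mm.
φr_n = 0.75 × 0.6 × 490 × (0.707 × 12) = 1871 N/mm → adequate.

f_max ≈ 1200 N/mm; adequate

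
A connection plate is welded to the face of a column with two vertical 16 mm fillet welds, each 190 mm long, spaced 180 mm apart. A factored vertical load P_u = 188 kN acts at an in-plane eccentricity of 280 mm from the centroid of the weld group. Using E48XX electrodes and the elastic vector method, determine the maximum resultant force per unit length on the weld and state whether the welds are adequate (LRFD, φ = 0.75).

E48XX → F_EXX = 480 MPa.
Total weld length L_w = 380 mm. Treat welds as unit-width lines.
Polar moment about centroid: J = 2[d³/12 + d(b/2)²] = 2[190³/12 + 190×90²] = 4221000 mm³.
Direct shear f_v = P/L_w = 188×10³ / 380 = 494.7 N/mm (vertical).
Torsion M = P·e = 188×10³ × 280 = 52640000 N·mm.
Critical point at (x, y) = (90, 95) from centroid. f_tx = M·y/J = 1185 N/mm; f_ty = M·x/J = 1122 N/mm.
Resultant f_max = √[f_tx² + (f_v + f_ty)²] = √[1185² + (494.7 + 1122)²] = 2005 N/mm.
Capacity per unit length: φr_n = 0.75 × 0.6 × 480 × (0.707 × 16) = 2443 N/mm.
2005 ≤ 2443 → adequate.

f_max ≈ 2000 N/mm; adequate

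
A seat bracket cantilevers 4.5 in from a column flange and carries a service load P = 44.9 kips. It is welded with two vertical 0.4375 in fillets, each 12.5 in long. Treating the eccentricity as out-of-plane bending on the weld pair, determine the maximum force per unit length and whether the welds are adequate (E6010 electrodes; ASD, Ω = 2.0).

f_max ≈ 4.27 kip/in; adequate

E60XX → F_EXX = 60 ksi.
L_w = 2 × 12.5 = 25 in; section modulus (unit throat) S = 2 × L²/6 = 52.08 in².
Direct shear f_v = P/L_w = 44.9/25 = 1.796 kip/in.
Moment M = P × e = 44.9 × 4.5 = 202.05 kip·in; bending f_b = M/S = 3.879 kip/in.
f_max = √(f_v² + f_b²) = √(1.796² + 3.879²) = 4.275 kip/in.
r_n/Ω = (1/2.0) × 0.6 × 60 × (0.707 × 0.4375) = 5.568 kip/in → adequate.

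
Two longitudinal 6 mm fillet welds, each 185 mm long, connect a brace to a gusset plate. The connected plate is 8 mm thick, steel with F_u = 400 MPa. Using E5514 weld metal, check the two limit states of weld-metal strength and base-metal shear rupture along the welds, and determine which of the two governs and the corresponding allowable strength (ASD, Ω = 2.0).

E55XX → F_EXX = 550 MPa.
t_e = 0.707 × 6 = 4.242 mm; L = 370 mm.
Weld metal: R_n/Ω = (1/2.0) × 0.6 × 550 × 4.242 × 370 × 10⁻³ = 259 kN.
Base metal (shear rupture): R_n/Ω = (1/2.0) × 0.6 × 400 × 8 × 370 × 10⁻³ = 355.2 kN.
Governing: weld metal.

R_n/Ω ≈ 259 kN (weld metal governs)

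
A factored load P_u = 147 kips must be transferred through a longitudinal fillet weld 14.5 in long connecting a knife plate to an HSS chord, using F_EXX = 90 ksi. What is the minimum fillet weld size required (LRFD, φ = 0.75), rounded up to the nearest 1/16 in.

Total weld length L = 14.5 in.
Required throat t_e = P_u / (φ × 0.6 F_EXX × L) = 147 / (0.75 × 0.6 × 90 × 14.5) = 0.2503 in.
Required leg w = t_e / 0.707 = 0.3541 in → use 3/8 in.

w = 3/8 in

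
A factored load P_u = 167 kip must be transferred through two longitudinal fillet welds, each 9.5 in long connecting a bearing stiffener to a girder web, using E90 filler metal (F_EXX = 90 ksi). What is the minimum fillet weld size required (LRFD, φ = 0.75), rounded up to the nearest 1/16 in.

Total weld length L = 19 in.
Required throat t_e = P_u / (φ × 0.6 F_EXX × L) = 167 / (0.75 × 0.6 × 90 × 19) = 0.217 in.
Required leg w = t_e / 0.707 = 0.307 in → use 5/16 in.

w = 5/16 in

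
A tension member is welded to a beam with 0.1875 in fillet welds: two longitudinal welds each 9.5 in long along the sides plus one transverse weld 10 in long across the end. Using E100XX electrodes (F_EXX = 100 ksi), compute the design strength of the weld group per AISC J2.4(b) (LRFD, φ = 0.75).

φR_n ≈ 186 kip

t_e = 0.707 × 0.1875 = 0.1326 in.
R_nwl = 0.6 × 100 × 0.1326 × 19 = 151.1 kip (longitudinal, 2 welds).
R_nwt = 0.6 × 100 × 0.1326 × 10 = 79.54 kip (transverse, base value).
(i) R_nwl + R_nwt = 230.7 kip; (ii) 0.85 R_nwl + 1.5 R_nwt = 247.8 kip.
R_n = max = 247.8 kip [governs: (ii)]; φR_n = 185.8 kip.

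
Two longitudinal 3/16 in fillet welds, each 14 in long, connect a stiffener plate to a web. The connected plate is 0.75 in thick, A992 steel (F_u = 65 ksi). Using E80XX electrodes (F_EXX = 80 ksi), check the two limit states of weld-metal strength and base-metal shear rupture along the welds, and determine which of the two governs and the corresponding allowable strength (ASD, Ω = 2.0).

t_e = 0.707 × 0.1875 = 0.1326 in; L = 28 in.
Weld metal: R_n/Ω = (1/2.0) × 0.6 × 80 × 0.1326 × 28 = 89.08 kip.
Base metal (shear rupture): R_n/Ω = (1/2.0) × 0.6 × 65 × 0.75 × 28 = 409.5 kip.
Governing: weld metal.

R_n/Ω ≈ 89.1 kip (weld metal governs)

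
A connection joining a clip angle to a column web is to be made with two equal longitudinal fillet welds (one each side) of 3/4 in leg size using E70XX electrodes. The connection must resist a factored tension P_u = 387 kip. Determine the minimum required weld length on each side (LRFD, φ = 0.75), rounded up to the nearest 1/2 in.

L = 12 in on each side

E70XX → F_EXX = 70 ksi.
Throat t_e = 0.707 × 0.75 = 0.5302 in.
φr_n = 0.75 × 0.6 × 70 × 0.5302 = 16.7 kip/in.
L_req = P_u / φr_n = 387 / 16.7 = 23.17 in total.
Per side: 23.17 / 2 = 11.58 in.
Round up → use L = 12 in on each side.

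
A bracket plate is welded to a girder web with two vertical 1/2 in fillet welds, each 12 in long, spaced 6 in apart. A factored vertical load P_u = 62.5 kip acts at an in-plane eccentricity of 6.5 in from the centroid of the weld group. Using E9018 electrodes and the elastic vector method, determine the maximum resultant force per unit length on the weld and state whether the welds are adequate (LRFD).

E90XX → F_EXX = 90 ksi.
Total weld length L_w = 24 in. Treat welds as unit-width lines.
Polar moment about centroid: J = 2[d³/12 + d(b/2)²] = 2[12³/12 + 12×3²] = 504 in³.
Direct shear f_v = P/L_w = 62.5 / 24 = 2.604 kip/in (vertical).
Torsion M = P·e = 62.5 × 6.5 = 406.25 kip·in.
Critical point at (x, y) = (3, 6) from centroid. f_tx = M·y/J = 4.836 kip/in; f_ty = M·x/J = 2.418 kip/in.
Resultant f_max = √[f_tx² + (f_v + f_ty)²] = √[4.836² + (2.604 + 2.418)²] = 6.972 kip/in.
Capacity per unit length: φr_n = 0.75 × 0.6 × 90 × (0.707 × 0.5) = 14.32 kip/in.
6.972 ≤ 14.32 → adequate.

f_max ≈ 6.97 kip/in; adequate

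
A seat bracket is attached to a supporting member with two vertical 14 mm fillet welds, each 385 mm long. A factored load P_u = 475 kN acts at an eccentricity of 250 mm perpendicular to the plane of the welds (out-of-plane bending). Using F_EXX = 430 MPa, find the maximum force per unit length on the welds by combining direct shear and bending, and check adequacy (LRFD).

L_w = 2 × 385 = 770 mm; section modulus (unit throat) S = 2 × L²/6 = 49410 mm².
Direct shear f_v = P/L_w = 475×10³/770 = 616.9 N/mm.
Moment M = P × e = 475×10³ × 250 = 118750000 N·mm; bending f_b = M/S = 2403 N/mm.
f_max = √(f_v² + f_b²) = √(616.9² + 2403²) = 2481 N/mm.
φr_n = 0.75 × 0.6 × 430 × (0.707 × 14) = 1915 N/mm → NOT adequate.

f_max ≈ 2480 N/mm; NOT adequate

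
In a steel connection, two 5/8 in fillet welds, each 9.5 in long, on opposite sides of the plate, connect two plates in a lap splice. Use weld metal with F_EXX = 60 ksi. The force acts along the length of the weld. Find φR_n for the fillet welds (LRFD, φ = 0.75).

φR_n ≈ 227 kips

Effective throat t_e = 0.707 × 0.625 = 0.4419 in.
Total length L = 19 in; A_we = 0.4419 × 19 = 8.396 in².
F_nw = 0.6 F_EXX = 0.6 × 60 = 36 ksi.
φR_n = 0.75 × 36 × 8.396 = 226.7 kips.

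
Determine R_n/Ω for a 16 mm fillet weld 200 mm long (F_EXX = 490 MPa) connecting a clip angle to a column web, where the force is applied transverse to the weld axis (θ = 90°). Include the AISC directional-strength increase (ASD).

R_n/Ω ≈ 499 kN

t_e = 0.707 × 16 = 11.31 mm; A_we = 11.31 × 200 = 2262 mm².
Directional factor: 1.0 + 0.5 sin^1.5(90°) = 1.5.
F_nw = 0.6 × 490 × 1.5 = 441 MPa.
R_n/Ω = (441 × 2262) / 2.0 × 10⁻³ = 498.9 kN.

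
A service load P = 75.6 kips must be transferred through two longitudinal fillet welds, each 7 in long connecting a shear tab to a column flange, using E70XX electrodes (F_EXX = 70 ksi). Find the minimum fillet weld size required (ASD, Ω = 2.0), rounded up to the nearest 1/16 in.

Total weld length L = 14 in.
Required throat t_e = P × Ω / (0.6 F_EXX × L) = 75.6 × 2.0 / (0.6 × 70 × 14) = 0.2571 in.
Required leg w = t_e / 0.707 = 0.3637 in → use 3/8 in.

w = 3/8 in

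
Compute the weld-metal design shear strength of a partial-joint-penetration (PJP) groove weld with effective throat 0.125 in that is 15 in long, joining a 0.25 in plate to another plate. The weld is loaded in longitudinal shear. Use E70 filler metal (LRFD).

φR_n ≈ 59.1 kip

E70XX → F_EXX = 70 ksi.
Effective throat (given) t_e = 0.125 in.
A_we = 0.125 × 15 = 1.875 in².
F_nw = 0.6 F_EXX = 42 ksi.
φR_n = 0.75 × 42 × 1.875 = 59.06 kip.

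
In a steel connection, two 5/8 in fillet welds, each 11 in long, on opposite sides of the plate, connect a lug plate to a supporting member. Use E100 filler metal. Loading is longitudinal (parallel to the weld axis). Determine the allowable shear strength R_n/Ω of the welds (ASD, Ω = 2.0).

E100XX → F_EXX = 100 ksi.
Effective throat t_e = 0.707 × 0.625 = 0.4419 in.
Total length L = 22 in; A_we = 0.4419 × 22 = 9.721 in².
F_nw = 0.6 F_EXX = 0.6 × 100 = 60 ksi.
R_n = 60 × 9.721 = 583.3 kips; R_n/Ω = 583.3/2.0 = 291.6 kips.

R_n/Ω ≈ 292 kips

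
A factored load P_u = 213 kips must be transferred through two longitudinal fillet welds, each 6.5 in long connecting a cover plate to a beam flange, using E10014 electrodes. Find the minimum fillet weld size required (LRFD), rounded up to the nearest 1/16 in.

w = 9/16 in

E100XX → F_EXX = 100 ksi.
Total weld length L = 13 in.
Required throat t_e = P_u / (φ × 0.6 F_EXX × L) = 213 / (0.75 × 0.6 × 100 × 13) = 0.3641 in.
Required leg w = t_e / 0.707 = 0.515 in → use 9/16 in.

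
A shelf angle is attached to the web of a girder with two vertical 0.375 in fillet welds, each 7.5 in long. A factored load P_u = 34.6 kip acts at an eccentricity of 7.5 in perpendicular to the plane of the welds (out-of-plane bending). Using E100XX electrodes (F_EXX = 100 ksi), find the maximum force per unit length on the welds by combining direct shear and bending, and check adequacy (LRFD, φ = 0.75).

f_max ≈ 14 kip/in; NOT adequate

L_w = 2 × 7.5 = 15 in; section modulus (unit throat) S = 2 × L²/6 = 18.75 in².
Direct shear f_v = P/L_w = 34.6/15 = 2.307 kip/in.
Moment M = P × e = 34.6 × 7.5 = 259.5 kip·in; bending f_b = M/S = 13.84 kip/in.
f_max = √(f_v² + f_b²) = √(2.307² + 13.84²) = 14.03 kip/in.
φr_n = 0.75 × 0.6 × 100 × (0.707 × 0.375) = 11.93 kip/in → NOT adequate.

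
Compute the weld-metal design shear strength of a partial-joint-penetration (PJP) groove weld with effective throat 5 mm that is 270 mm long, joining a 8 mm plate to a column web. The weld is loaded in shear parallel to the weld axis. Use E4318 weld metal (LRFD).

E43XX → F_EXX = 430 MPa.
Effective throat (given) t_e = 5 mm.
A_we = 5 × 270 = 1350 mm².
F_nw = 0.6 F_EXX = 258 MPa.
φR_n = 0.75 × 258 × 1350 × 10⁻³ = 261.2 kN.

φR_n ≈ 261 kN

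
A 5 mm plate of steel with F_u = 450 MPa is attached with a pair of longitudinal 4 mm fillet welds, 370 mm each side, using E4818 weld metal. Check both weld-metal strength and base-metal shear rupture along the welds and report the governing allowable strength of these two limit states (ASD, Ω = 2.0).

E48XX → F_EXX = 480 MPa.
t_e = 0.707 × 4 = 2.828 mm; L = 740 mm.
Weld metal: R_n/Ω = (1/2.0) × 0.6 × 480 × 2.828 × 740 × 10⁻³ = 301.4 kN.
Base metal (shear rupture): R_n/Ω = (1/2.0) × 0.6 × 450 × 5 × 740 × 10⁻³ = 499.5 kN.
Governing: weld metal.

R_n/Ω ≈ 301 kN (weld metal governs)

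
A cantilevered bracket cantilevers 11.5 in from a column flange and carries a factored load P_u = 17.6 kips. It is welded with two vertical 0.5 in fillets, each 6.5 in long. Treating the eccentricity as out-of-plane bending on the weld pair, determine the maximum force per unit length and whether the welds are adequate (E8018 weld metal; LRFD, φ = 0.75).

f_max ≈ 14.4 kip/in; NOT adequate

E80XX → F_EXX = 80 ksi.
L_w = 2 × 6.5 = 13 in; section modulus (unit throat) S = 2 × L²/6 = 14.08 in².
Direct shear f_v = P/L_w = 17.6/13 = 1.354 kip/in.
Moment M = P × e = 17.6 × 11.5 = 202.4 kip·in; bending f_b = M/S = 14.37 kip/in.
f_max = √(f_v² + f_b²) = √(1.354² + 14.37²) = 14.44 kip/in.
φr_n = 0.75 × 0.6 × 80 × (0.707 × 0.5) = 12.73 kip/in → NOT adequate.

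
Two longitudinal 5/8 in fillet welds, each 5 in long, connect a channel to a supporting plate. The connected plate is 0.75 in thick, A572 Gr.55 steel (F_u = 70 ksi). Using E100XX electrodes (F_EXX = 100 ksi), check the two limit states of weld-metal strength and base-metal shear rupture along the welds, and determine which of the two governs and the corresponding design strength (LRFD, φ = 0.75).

t_e = 0.707 × 0.625 = 0.4419 in; L = 10 in.
Weld metal: φR_n = 0.75 × 0.6 × 100 × 0.4419 × 10 = 198.8 kips.
Base metal (shear rupture): φR_n = 0.75 × 0.6 × 70 × 0.75 × 10 = 236.2 kips.
Governing: weld metal.

φR_n ≈ 199 kips (weld metal governs)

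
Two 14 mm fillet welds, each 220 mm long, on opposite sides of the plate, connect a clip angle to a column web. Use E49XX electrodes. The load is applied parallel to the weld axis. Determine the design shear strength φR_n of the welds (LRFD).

E49XX → F_EXX = 490 MPa.
Effective throat t_e = 0.707 × 14 = 9.898 mm.
Total length L = 440 mm; A_we = 9.898 × 440 = 4355 mm².
F_nw = 0.6 F_EXX = 0.6 × 490 = 294 MPa.
φR_n = 0.75 × 294 × 4355 × 10⁻³ = 960.3 kN.

φR_n ≈ 960 kN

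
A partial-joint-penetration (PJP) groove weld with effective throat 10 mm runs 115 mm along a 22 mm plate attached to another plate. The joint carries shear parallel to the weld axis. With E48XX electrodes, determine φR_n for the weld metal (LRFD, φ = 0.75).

φR_n ≈ 248 kN

E48XX → F_EXX = 480 MPa.
Effective throat (given) t_e = 10 mm.
A_we = 10 × 115 = 1150 mm².
F_nw = 0.6 F_EXX = 288 MPa.
φR_n = 0.75 × 288 × 1150 × 10⁻³ = 248.4 kN.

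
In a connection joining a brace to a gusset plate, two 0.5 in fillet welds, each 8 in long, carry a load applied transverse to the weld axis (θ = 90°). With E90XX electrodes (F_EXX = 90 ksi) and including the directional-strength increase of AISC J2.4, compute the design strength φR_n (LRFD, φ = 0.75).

φR_n ≈ 344 kip

t_e = 0.707 × 0.5 = 0.3535 in; A_we = 0.3535 × 16 = 5.656 in².
Directional factor: 1.0 + 0.5 sin^1.5(90°) = 1.5.
F_nw = 0.6 × 90 × 1.5 = 81 ksi.
φR_n = 0.75 × 81 × 5.656 = 343.6 kip.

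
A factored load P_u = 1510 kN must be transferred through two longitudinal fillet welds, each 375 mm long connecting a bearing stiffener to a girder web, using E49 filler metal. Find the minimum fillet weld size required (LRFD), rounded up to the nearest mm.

E49XX → F_EXX = 490 MPa.
Total weld length L = 750 mm.
Required throat t_e = P_u / (φ × 0.6 F_EXX × L) = 1510 / (0.75 × 0.6 × 490 × 750 × 10⁻³) = 9.131 mm.
Required leg w = t_e / 0.707 = 12.91 mm → use 13 mm.

w = 13 mm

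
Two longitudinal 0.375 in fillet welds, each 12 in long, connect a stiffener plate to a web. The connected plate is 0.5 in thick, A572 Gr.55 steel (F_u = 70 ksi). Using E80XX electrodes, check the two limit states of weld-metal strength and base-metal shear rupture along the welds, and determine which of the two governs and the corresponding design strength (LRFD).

E80XX → F_EXX = 80 ksi.
t_e = 0.707 × 0.375 = 0.2651 in; L = 24 in.
Weld metal: φR_n = 0.75 × 0.6 × 80 × 0.2651 × 24 = 229.1 kips.
Base metal (shear rupture): φR_n = 0.75 × 0.6 × 70 × 0.5 × 24 = 378 kips.
Governing: weld metal.

φR_n ≈ 229 kips (weld metal governs)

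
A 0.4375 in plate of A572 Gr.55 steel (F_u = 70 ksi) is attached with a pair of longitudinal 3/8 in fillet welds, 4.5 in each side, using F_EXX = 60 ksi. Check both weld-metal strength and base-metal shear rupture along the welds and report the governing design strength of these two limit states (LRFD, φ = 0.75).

φR_n ≈ 64.4 kips (weld metal governs)

t_e = 0.707 × 0.375 = 0.2651 in; L = 9 in.
Weld metal: φR_n = 0.75 × 0.6 × 60 × 0.2651 × 9 = 64.43 kips.
Base metal (shear rupture): φR_n = 0.75 × 0.6 × 70 × 0.4375 × 9 = 124 kips.
Governing: weld metal.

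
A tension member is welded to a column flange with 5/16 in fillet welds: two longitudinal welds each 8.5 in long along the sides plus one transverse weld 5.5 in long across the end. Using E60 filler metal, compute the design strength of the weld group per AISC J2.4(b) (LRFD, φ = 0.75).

E60XX → F_EXX = 60 ksi.
t_e = 0.707 × 0.3125 = 0.2209 in.
R_nwl = 0.6 × 60 × 0.2209 × 17 = 135.2 kip (longitudinal, 2 welds).
R_nwt = 0.6 × 60 × 0.2209 × 5.5 = 43.75 kip (transverse, base value).
(i) R_nwl + R_nwt = 179 kip; (ii) 0.85 R_nwl + 1.5 R_nwt = 180.6 kip.
R_n = max = 180.6 kip [governs: (ii)]; φR_n = 135.4 kip.

φR_n ≈ 135 kip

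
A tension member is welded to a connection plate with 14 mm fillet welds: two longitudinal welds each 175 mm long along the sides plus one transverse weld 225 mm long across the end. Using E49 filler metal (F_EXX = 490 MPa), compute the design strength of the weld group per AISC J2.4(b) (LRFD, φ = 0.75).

φR_n ≈ 1390 kN

t_e = 0.707 × 14 = 9.898 mm.
R_nwl = 0.6 × 490 × 9.898 × 350 × 10⁻³ = 1019 kN (longitudinal, 2 welds).
R_nwt = 0.6 × 490 × 9.898 × 225 × 10⁻³ = 654.8 kN (transverse, base value).
(i) R_nwl + R_nwt = 1673 kN; (ii) 0.85 R_nwl + 1.5 R_nwt = 1848 kN.
R_n = max = 1848 kN [governs: (ii)]; φR_n = 1386 kN.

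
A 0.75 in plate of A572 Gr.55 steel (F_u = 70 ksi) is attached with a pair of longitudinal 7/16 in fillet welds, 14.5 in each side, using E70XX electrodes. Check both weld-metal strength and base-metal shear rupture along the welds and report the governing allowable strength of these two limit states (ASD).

E70XX → F_EXX = 70 ksi.
t_e = 0.707 × 0.4375 = 0.3093 in; L = 29 in.
Weld metal: R_n/Ω = (1/2.0) × 0.6 × 70 × 0.3093 × 29 = 188.4 kips.
Base metal (shear rupture): R_n/Ω = (1/2.0) × 0.6 × 70 × 0.75 × 29 = 456.8 kips.
Governing: weld metal.

R_n/Ω ≈ 188 kips (weld metal governs)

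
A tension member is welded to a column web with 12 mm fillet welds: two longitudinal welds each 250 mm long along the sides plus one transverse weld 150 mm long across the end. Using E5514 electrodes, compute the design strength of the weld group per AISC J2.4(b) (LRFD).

φR_n ≈ 1360 kN

E55XX → F_EXX = 550 MPa.
t_e = 0.707 × 12 = 8.484 mm.
R_nwl = 0.6 × 550 × 8.484 × 500 × 10⁻³ = 1400 kN (longitudinal, 2 welds).
R_nwt = 0.6 × 550 × 8.484 × 150 × 10⁻³ = 420 kN (transverse, base value).
(i) R_nwl + R_nwt = 1820 kN; (ii) 0.85 R_nwl + 1.5 R_nwt = 1820 kN.
R_n = max = 1820 kN [governs: (i)]; φR_n = 1365 kN.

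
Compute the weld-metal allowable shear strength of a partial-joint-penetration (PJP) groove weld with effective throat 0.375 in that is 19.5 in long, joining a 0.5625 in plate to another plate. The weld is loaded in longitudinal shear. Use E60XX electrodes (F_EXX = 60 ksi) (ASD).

R_n/Ω ≈ 132 kips

Effective throat (given) t_e = 0.375 in.
A_we = 0.375 × 19.5 = 7.312 in².
F_nw = 0.6 F_EXX = 36 ksi.
R_n/Ω = (36 × 7.312) / 2.0 = 131.6 kips.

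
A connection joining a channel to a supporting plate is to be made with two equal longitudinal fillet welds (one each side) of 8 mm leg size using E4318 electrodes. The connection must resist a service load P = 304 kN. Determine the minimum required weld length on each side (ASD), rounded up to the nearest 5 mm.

E43XX → F_EXX = 430 MPa.
Throat t_e = 0.707 × 8 = 5.656 mm.
r_n/Ω = (0.6 × 430 × 5.656) / 2.0 = 729.6 N/mm = 0.7296 kN/mm.
L_req = P / (r_n/Ω) = 304 / 0.7296 = 416.7 mm total.
Per side: 416.7 / 2 = 208.3 mm.
Round up → use L = 210 mm on each side.

L = 210 mm on each side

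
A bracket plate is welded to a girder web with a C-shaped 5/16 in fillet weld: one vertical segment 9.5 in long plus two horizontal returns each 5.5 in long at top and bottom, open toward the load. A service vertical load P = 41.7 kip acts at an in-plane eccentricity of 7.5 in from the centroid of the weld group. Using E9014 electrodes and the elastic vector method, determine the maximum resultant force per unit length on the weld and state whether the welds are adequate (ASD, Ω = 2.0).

f_max ≈ 6.55 kip/in; NOT adequate

E90XX → F_EXX = 90 ksi.
Total weld length L_w = 20.5 in. Treat welds as unit-width lines.
Centroid: x̄ = 2×5.5×2.75 / 20.5 = 1.476 in from the vertical weld.
Polar moment about centroid: J = I_x + I_y = [9.5³/12 + 2×5.5×4.75²] + [9.5×1.476² + 2(5.5³/12 + 5.5×1.274²)] = 385.9 in³.
Direct shear f_v = P/L_w = 41.7 / 20.5 = 2.034 kip/in (vertical).
Torsion M = P·e = 41.7 × 7.5 = 312.75 kip·in.
Critical point at (x, y) = (4.024, 4.75) from centroid. f_tx = M·y/J = 3.849 kip/in; f_ty = M·x/J = 3.261 kip/in.
Resultant f_max = √[f_tx² + (f_v + f_ty)²] = √[3.849² + (2.034 + 3.261)²] = 6.547 kip/in.
Capacity per unit length: r_n/Ω = (1/2.0) × 0.6 × 90 × (0.707 × 0.3125) = 5.965 kip/in.
6.547 > 5.965 → NOT adequate.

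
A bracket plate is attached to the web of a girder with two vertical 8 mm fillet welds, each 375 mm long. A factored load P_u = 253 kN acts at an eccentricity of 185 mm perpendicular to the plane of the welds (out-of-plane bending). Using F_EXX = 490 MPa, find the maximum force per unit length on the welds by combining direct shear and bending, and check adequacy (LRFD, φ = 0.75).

L_w = 2 × 375 = 750 mm; section modulus (unit throat) S = 2 × L²/6 = 46880 mm².
Direct shear f_v = P/L_w = 253×10³/750 = 337.3 N/mm.
Moment M = P × e = 253×10³ × 185 = 46805000 N·mm; bending f_b = M/S = 998.5 N/mm.
f_max = √(f_v² + f_b²) = √(337.3² + 998.5²) = 1054 N/mm.
φr_n = 0.75 × 0.6 × 490 × (0.707 × 8) = 1247 N/mm → adequate.

f_max ≈ 1050 N/mm; adequate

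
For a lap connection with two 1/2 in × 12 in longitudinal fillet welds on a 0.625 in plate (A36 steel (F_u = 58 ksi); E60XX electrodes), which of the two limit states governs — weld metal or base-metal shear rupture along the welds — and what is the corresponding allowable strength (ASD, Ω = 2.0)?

R_n/Ω ≈ 153 kips (weld metal governs)

E60XX → F_EXX = 60 ksi.
t_e = 0.707 × 0.5 = 0.3535 in; L = 24 in.
Weld metal: R_n/Ω = (1/2.0) × 0.6 × 60 × 0.3535 × 24 = 152.7 kips.
Base metal (shear rupture): R_n/Ω = (1/2.0) × 0.6 × 58 × 0.625 × 24 = 261 kips.
Governing: weld metal.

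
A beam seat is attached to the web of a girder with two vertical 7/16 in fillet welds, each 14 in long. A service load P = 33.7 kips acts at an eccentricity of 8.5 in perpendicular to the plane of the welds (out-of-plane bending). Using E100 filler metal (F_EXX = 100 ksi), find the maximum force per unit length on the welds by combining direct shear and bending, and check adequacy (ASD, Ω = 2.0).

f_max ≈ 4.55 kip/in; adequate

L_w = 2 × 14 = 28 in; section modulus (unit throat) S = 2 × L²/6 = 65.33 in².
Direct shear f_v = P/L_w = 33.7/28 = 1.204 kip/in.
Moment M = P × e = 33.7 × 8.5 = 286.45 kip·in; bending f_b = M/S = 4.384 kip/in.
f_max = √(f_v² + f_b²) = √(1.204² + 4.384²) = 4.547 kip/in.
r_n/Ω = (1/2.0) × 0.6 × 100 × (0.707 × 0.4375) = 9.279 kip/in → adequate.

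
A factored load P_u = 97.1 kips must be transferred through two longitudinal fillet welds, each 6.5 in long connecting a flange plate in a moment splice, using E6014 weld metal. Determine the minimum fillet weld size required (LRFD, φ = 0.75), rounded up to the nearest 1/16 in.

w = 7/16 in

E60XX → F_EXX = 60 ksi.
Total weld length L = 13 in.
Required throat t_e = P_u / (φ × 0.6 F_EXX × L) = 97.1 / (0.75 × 0.6 × 60 × 13) = 0.2766 in.
Required leg w = t_e / 0.707 = 0.3913 in → use 7/16 in.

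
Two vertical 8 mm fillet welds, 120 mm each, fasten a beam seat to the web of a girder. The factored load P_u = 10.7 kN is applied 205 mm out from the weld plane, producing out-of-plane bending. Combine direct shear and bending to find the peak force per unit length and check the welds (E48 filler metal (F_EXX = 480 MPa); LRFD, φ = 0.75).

f_max ≈ 459 N/mm; adequate

L_w = 2 × 120 = 240 mm; section modulus (unit throat) S = 2 × L²/6 = 4800 mm².
Direct shear f_v = P/L_w = 10.7×10³/240 = 44.58 N/mm.
Moment M = P × e = 10.7×10³ × 205 = 2193500 N·mm; bending f_b = M/S = 457 N/mm.
f_max = √(f_v² + f_b²) = √(44.58² + 457²) = 459.1 N/mm.
φr_n = 0.75 × 0.6 × 480 × (0.707 × 8) = 1222 N/mm → adequate.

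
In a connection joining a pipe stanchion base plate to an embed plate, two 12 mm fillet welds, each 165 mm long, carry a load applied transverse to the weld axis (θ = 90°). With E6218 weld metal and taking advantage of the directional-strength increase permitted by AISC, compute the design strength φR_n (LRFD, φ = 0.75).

φR_n ≈ 1170 kN

E62XX → F_EXX = 620 MPa.
t_e = 0.707 × 12 = 8.484 mm; A_we = 8.484 × 330 = 2800 mm².
Directional factor: 1.0 + 0.5 sin^1.5(90°) = 1.5.
F_nw = 0.6 × 620 × 1.5 = 558 MPa.
φR_n = 0.75 × 558 × 2800 × 10⁻³ = 1172 kN.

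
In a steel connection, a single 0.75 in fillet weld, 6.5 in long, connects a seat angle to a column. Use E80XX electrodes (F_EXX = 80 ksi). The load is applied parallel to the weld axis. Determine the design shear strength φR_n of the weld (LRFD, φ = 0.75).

φR_n ≈ 124 kips

Effective throat t_e = 0.707 × 0.75 = 0.5302 in.
Total length L = 6.5 in; A_we = 0.5302 × 6.5 = 3.447 in².
F_nw = 0.6 F_EXX = 0.6 × 80 = 48 ksi.
φR_n = 0.75 × 48 × 3.447 = 124.1 kips.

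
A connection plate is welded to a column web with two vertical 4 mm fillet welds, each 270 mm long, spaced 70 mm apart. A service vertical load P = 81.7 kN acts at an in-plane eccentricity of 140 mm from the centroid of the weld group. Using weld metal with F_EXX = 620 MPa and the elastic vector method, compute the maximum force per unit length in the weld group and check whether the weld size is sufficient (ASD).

Total weld length L_w = 540 mm. Treat welds as unit-width lines.
Polar moment about centroid: J = 2[d³/12 + d(b/2)²] = 2[270³/12 + 270×35²] = 3942000 mm³.
Direct shear f_v = P/L_w = 81.7×10³ / 540 = 151.3 N/mm (vertical).
Torsion M = P·e = 81.7×10³ × 140 = 11438000 N·mm.
Critical point at (x, y) = (35, 135) from centroid. f_tx = M·y/J = 391.7 N/mm; f_ty = M·x/J = 101.6 N/mm.
Resultant f_max = √[f_tx² + (f_v + f_ty)²] = √[391.7² + (151.3 + 101.6)²] = 466.2 N/mm.
Capacity per unit length: r_n/Ω = (1/2.0) × 0.6 × 620 × (0.707 × 4) = 526 N/mm.
466.2 ≤ 526 → adequate.

f_max ≈ 466 N/mm; adequate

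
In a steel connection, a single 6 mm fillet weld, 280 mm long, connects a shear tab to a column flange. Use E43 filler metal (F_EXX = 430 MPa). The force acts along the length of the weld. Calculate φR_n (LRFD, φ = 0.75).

φR_n ≈ 230 kN

Effective throat t_e = 0.707 × 6 = 4.242 mm.
Total length L = 280 mm; A_we = 4.242 × 280 = 1188 mm².
F_nw = 0.6 F_EXX = 0.6 × 430 = 258 MPa.
φR_n = 0.75 × 258 × 1188 × 10⁻³ = 229.8 kN.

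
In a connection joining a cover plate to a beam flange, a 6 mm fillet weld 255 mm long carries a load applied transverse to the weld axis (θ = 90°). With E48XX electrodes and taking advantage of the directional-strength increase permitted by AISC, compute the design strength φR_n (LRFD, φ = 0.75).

φR_n ≈ 350 kN

E48XX → F_EXX = 480 MPa.
t_e = 0.707 × 6 = 4.242 mm; A_we = 4.242 × 255 = 1082 mm².
Directional factor: 1.0 + 0.5 sin^1.5(90°) = 1.5.
F_nw = 0.6 × 480 × 1.5 = 432 MPa.
φR_n = 0.75 × 432 × 1082 × 10⁻³ = 350.5 kN.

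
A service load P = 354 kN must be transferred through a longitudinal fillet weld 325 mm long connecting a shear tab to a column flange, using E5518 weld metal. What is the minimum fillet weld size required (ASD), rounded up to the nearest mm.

E55XX → F_EXX = 550 MPa.
Total weld length L = 325 mm.
Required throat t_e = P × Ω / (0.6 F_EXX × L) = 354 × 2.0 / (0.6 × 550 × 325 × 10⁻³) = 6.601 mm.
Required leg w = t_e / 0.707 = 9.337 mm → use 10 mm.

w = 10 mm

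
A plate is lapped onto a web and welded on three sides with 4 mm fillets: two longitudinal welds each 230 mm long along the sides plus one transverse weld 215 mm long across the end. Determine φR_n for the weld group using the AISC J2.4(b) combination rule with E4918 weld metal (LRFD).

E49XX → F_EXX = 490 MPa.
t_e = 0.707 × 4 = 2.828 mm.
R_nwl = 0.6 × 490 × 2.828 × 460 × 10⁻³ = 382.5 kN (longitudinal, 2 welds).
R_nwt = 0.6 × 490 × 2.828 × 215 × 10⁻³ = 178.8 kN (transverse, base value).
(i) R_nwl + R_nwt = 561.2 kN; (ii) 0.85 R_nwl + 1.5 R_nwt = 593.2 kN.
R_n = max = 593.2 kN [governs: (ii)]; φR_n = 444.9 kN.

φR_n ≈ 445 kN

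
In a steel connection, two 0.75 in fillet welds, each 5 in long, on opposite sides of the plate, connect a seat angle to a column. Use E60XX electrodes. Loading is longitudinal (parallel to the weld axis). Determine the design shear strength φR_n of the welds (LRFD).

φR_n ≈ 143 kips

E60XX → F_EXX = 60 ksi.
Effective throat t_e = 0.707 × 0.75 = 0.5302 in.
Total length L = 10 in; A_we = 0.5302 × 10 = 5.303 in².
F_nw = 0.6 F_EXX = 0.6 × 60 = 36 ksi.
φR_n = 0.75 × 36 × 5.303 = 143.2 kips.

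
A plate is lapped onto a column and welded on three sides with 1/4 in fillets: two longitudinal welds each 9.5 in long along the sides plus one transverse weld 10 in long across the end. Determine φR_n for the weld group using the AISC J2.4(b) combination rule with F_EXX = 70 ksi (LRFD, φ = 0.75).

t_e = 0.707 × 0.25 = 0.1767 in.
R_nwl = 0.6 × 70 × 0.1767 × 19 = 141 kip (longitudinal, 2 welds).
R_nwt = 0.6 × 70 × 0.1767 × 10 = 74.23 kip (transverse, base value).
(i) R_nwl + R_nwt = 215.3 kip; (ii) 0.85 R_nwl + 1.5 R_nwt = 231.2 kip.
R_n = max = 231.2 kip [governs: (ii)]; φR_n = 173.4 kip.

φR_n ≈ 173 kip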